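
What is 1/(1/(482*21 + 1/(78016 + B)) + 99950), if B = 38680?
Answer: 1181196913/118060631571046 ≈ 1.0005e-5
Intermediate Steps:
1/(1/(482*21 + 1/(78016 + B)) + 99950) = 1/(1/(482*21 + 1/(78016 + 38680)) + 99950) = 1/(1/(10122 + 1/116696) + 99950) = 1/(1/(1181196913/116696) + 99950) = 1/(116696/1181196913 + 99950) = 1/(118060631571046/1181196913) = 1181196913/118060631571046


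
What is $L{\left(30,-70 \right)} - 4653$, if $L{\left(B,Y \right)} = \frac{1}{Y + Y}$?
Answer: $- \frac{651421}{140} \approx -4653.0$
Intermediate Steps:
$L{\left(B,Y \right)} = \frac{1}{2 Y}$
$L{\left(30,-70 \right)} - 4653 = \frac{1}{2 \left(-70\right)} - 4653 = \frac{1}{2} \left(- \frac{1}{70}\right) - 4653 = - \frac{1}{140} - 4653 = - \frac{651421}{140}$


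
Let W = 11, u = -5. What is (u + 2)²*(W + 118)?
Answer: 1161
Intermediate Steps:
(u + 2)²*(W + 118) = (-5 + 2)²*(11 + 118) = (-3)²*129 = 9*129 = 1161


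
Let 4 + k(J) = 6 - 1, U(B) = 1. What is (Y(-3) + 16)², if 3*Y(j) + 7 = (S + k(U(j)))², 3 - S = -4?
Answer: 1225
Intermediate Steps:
S = 7 (S = 3 - 1*(-4) = 3 + 4 = 7)
k(J) = 1 (k(J) = -4 + (6 - 1) = -4 + 5 = 1)
Y(j) = 19 (Y(j) = -7/3 + (7 + 1)²/3 = -7/3 + (⅓)*8² = -7/3 + (⅓)*64 = -7/3 + 64/3 = 19)
(Y(-3) + 16)² = (19 + 16)² = 35² = 1225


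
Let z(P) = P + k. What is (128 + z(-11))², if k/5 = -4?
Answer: 9409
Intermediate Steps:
k = -20 (k = 5*(-4) = -20)
z(P) = -20 + P (z(P) = P - 20 = -20 + P)
(128 + z(-11))² = (128 + (-20 - 11))² = (128 - 31)² = 97² = 9409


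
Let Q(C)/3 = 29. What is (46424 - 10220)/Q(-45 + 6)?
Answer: 12068/29 ≈ 416.14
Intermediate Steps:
Q(C) = 87 (Q(C) = 3*29 = 87)
(46424 - 10220)/Q(-45 + 6) = (46424 - 10220)/87 = 36204*(1/87) = 12068/29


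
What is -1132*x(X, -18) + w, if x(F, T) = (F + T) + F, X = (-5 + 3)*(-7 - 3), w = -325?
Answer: -25229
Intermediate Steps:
X = 20 (X = -2*(-10) = 20)
x(F, T) = T + 2*F
-1132*x(X, -18) + w = -1132*(-18 + 2*20) - 325 = -1132*(-18 + 40) - 325 = -1132*22 - 325 = -24904 - 325 = -25229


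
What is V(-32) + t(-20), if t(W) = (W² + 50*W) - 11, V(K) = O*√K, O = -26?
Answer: -611 - 104*I*√2 ≈ -611.0 - 147.08*I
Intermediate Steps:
V(K) = -26*√K
t(W) = -11 + W² + 50*W
V(-32) + t(-20) = -104*I*√2 + (-11 + (-20)² + 50*(-20)) = -104*I*√2 + (-11 + 400 - 1000) = -104*I*√2 - 611 = -611 - 104*I*√2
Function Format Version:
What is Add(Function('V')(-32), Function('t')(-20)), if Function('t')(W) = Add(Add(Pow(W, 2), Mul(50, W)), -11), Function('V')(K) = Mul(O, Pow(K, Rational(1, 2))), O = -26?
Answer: Add(-611, Mul(-104, I, Pow(2, Rational(1, 2)))) ≈ Add(-611.00, Mul(-147.08, I))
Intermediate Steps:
Function('V')(K) = Mul(-26, Pow(K, Rational(1, 2)))
Function('t')(W) = Add(-11, Pow(W, 2), Mul(50, W))
Add(Function('V')(-32), Function('t')(-20)) = Add(Mul(-26, Pow(-32, Rational(1, 2))), Add(-11, Pow(-20, 2), Mul(50, -20))) = Add(Mul(-26, Mul(4, I, Pow(2, Rational(1, 2)))), Add(-11, 400, -1000)) = Add(Mul(-104, I, Pow(2, Rational(1, 2))), -611) = Add(-611, Mul(-104, I, Pow(2, Rational(1, 2))))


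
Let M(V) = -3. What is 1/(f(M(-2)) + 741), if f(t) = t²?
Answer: 1/750 ≈ 0.0013333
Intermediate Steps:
1/(f(M(-2)) + 741) = 1/((-3)² + 741) = 1/(9 + 741) = 1/750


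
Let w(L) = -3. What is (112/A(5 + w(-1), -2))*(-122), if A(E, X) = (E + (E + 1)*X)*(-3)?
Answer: -3416/3 ≈ -1138.7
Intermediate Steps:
A(E, X) = -3*E - 3*X*(1 + E) (A(E, X) = (E + (1 + E)*X)*(-3) = (E + X*(1 + E))*(-3) = -3*E - 3*X*(1 + E))
(112/A(5 + w(-1), -2))*(-122) = (112/(-3*(5 - 3) - 3*(-2) - 3*(5 - 3)*(-2)))*(-122) = (112/(-3*2 + 6 - 3*2*(-2)))*(-122) = (112/(-6 + 6 + 12))*(-122) = (112/12)*(-122) = (112*(1/12))*(-122) = (28/3)*(-122) = -3416/3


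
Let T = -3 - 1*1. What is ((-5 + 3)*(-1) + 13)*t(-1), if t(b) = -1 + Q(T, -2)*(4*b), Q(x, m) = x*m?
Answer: -495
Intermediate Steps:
T = -4 (T = -3 - 1 = -4)
Q(x, m) = m*x
t(b) = -1 + 32*b (t(b) = -1 + (-2*(-4))*(4*b) = -1 + 8*(4*b) = -1 + 32*b)
((-5 + 3)*(-1) + 13)*t(-1) = ((-5 + 3)*(-1) + 13)*(-1 + 32*(-1)) = (-2*(-1) + 13)*(-1 - 32) = (2 + 13)*(-33) = 15*(-33) = -495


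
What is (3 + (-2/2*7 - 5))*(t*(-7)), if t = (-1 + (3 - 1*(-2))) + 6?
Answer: 630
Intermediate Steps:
t = 10 (t = (-1 + (3 + 2)) + 6 = (-1 + 5) + 6 = 4 + 6 = 10)
(3 + (-2/2*7 - 5))*(t*(-7)) = (3 + (-2/2*7 - 5))*(10*(-7)) = (3 + (-2*1/2*7 - 5))*(-70) = (3 + (-1*7 - 5))*(-70) = (3 + (-7 - 5))*(-70) = (3 - 12)*(-70) = -9*(-70) = 630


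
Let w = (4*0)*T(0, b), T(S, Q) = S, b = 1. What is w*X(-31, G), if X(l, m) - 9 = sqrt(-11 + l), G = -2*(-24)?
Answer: 0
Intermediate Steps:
w = 0 (w = (4*0)*0 = 0*0 = 0)
G = 48
X(l, m) = 9 + sqrt(-11 + l)
w*X(-31, G) = 0*(9 + sqrt(-11 - 31)) = 0*(9 + sqrt(-42)) = 0*(9 + I*sqrt(42)) = 0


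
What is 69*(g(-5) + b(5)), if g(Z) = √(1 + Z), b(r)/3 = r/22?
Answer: 1035/22 + 138*I ≈ 47.045 + 138.0*I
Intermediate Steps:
b(r) = 3*r/22 (b(r) = 3*(r/22) = 3*r/22)
69*(g(-5) + b(5)) = 69*(√(1 - 5) + (3/22)*5) = 69*(√(-4) + 15/22) = 69*(2*I + 15/22) = 69*(15/22 + 2*I) = 1035/22 + 138*I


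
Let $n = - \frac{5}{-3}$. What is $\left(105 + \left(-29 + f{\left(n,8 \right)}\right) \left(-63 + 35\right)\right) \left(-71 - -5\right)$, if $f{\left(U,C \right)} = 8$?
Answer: $-45738$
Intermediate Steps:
$n = \frac{5}{3}$ ($n = \left(-5\right) \left(- \frac{1}{3}\right) = \frac{5}{3} \approx 1.6667$)
$\left(105 + \left(-29 + f{\left(n,8 \right)}\right) \left(-63 + 35\right)\right) \left(-71 - -5\right) = \left(105 + \left(-29 + 8\right) \left(-63 + 35\right)\right) \left(-71 - -5\right) = \left(105 - -588\right) \left(-71 + 5\right) = \left(105 + 588\right) \left(-66\right) = 693 \left(-66\right) = -45738$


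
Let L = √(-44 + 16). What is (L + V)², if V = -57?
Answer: 3221 - 228*I*√7 ≈ 3221.0 - 603.23*I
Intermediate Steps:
L = 2*I*√7 (L = √(-28) = 2*I*√7 ≈ 5.2915*I)
(L + V)² = (2*I*√7 - 57)² = (-57 + 2*I*√7)²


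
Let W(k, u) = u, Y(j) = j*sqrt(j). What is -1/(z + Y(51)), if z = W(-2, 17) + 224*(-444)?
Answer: 99439/9887982070 + 51*sqrt(51)/9887982070 ≈ 1.0093e-5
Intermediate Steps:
Y(j) = j**(3/2)
z = -99439 (z = 17 + 224*(-444) = 17 - 99456 = -99439)
-1/(z + Y(51)) = -1/(-99439 + 51**(3/2)) = -1/(-99439 + 51*sqrt(51))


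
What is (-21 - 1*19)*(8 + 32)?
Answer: -1600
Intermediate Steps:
(-21 - 1*19)*(8 + 32) = (-21 - 19)*40 = -40*40 = -1600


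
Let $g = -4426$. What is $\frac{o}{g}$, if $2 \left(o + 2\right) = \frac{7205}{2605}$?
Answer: $\frac{643}{4611892} \approx 0.00013942$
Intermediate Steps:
$o = - \frac{643}{1042}$ ($o = -2 + \frac{7205 \cdot \frac{1}{2605}}{2} = -2 + \frac{1}{2} \cdot \frac{1441}{521} = -2 + \frac{1441}{1042} = - \frac{643}{1042} \approx -0.61708$)
$\frac{o}{g} = - \frac{643}{1042 \left(-4426\right)} = \left(- \frac{643}{1042}\right) \left(- \frac{1}{4426}\right) = \frac{643}{4611892}$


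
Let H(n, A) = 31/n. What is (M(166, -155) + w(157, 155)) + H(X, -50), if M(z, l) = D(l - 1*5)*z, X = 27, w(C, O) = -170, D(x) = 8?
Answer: 31297/27 ≈ 1159.1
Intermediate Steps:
M(z, l) = 8*z
(M(166, -155) + w(157, 155)) + H(X, -50) = (8*166 - 170) + 31/27 = (1328 - 170) + 31*(1/27) = 1158 + 31/27 = 31297/27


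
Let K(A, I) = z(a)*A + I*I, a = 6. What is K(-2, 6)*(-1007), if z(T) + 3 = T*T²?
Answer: 392730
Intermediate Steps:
z(T) = -3 + T³ (z(T) = -3 + T*T² = -3 + T³)
K(A, I) = I² + 213*A (K(A, I) = (-3 + 6³)*A + I*I = (-3 + 216)*A + I² = 213*A + I² = I² + 213*A)
K(-2, 6)*(-1007) = (6² + 213*(-2))*(-1007) = (36 - 426)*(-1007) = -390*(-1007) = 392730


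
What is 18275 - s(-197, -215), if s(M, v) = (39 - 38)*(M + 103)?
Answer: 18369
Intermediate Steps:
s(M, v) = 103 + M (s(M, v) = 1*(103 + M) = 103 + M)
18275 - s(-197, -215) = 18275 - (103 - 197) = 18275 - 1*(-94) = 18275 + 94 = 18369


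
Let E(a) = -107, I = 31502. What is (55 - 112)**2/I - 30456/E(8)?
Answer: 50514345/177406 ≈ 284.74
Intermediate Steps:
(55 - 112)**2/I - 30456/E(8) = (55 - 112)**2/31502 - 30456/(-107) = (-57)**2*(1/31502) - 30456*(-1/107) = 3249*(1/31502) + 30456/107 = 171/1658 + 30456/107 = 50514345/177406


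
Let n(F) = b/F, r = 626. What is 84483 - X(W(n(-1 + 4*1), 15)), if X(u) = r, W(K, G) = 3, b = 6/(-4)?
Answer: 83857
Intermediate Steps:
b = -3/2 (b = 6*(-1/4) = -3/2 ≈ -1.5000)
n(F) = -3/(2*F)
X(u) = 626
84483 - X(W(n(-1 + 4*1), 15)) = 84483 - 1*626 = 84483 - 626 = 83857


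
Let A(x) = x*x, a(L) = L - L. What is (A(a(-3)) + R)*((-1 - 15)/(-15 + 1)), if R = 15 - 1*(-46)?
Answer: 488/7 ≈ 69.714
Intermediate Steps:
a(L) = 0
R = 61 (R = 15 + 46 = 61)
A(x) = x²
(A(a(-3)) + R)*((-1 - 15)/(-15 + 1)) = (0² + 61)*((-1 - 15)/(-15 + 1)) = (0 + 61)*(-16/(-14)) = 61*(-16*(-1/14)) = 61*(8/7) = 488/7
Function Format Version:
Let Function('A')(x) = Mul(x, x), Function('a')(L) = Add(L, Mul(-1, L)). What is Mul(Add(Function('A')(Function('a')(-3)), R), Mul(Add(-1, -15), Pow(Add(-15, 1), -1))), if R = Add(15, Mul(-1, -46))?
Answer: Rational(488, 7) ≈ 69.714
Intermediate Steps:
Function('a')(L) = 0
R = 61 (R = Add(15, 46) = 61)
Function('A')(x) = Pow(x, 2)
Mul(Add(Function('A')(Function('a')(-3)), R), Mul(Add(-1, -15), Pow(Add(-15, 1), -1))) = Mul(Add(Pow(0, 2), 61), Mul(Add(-1, -15), Pow(Add(-15, 1), -1))) = Mul(Add(0, 61), Mul(-16, Pow(-14, -1))) = Mul(61, Mul(-16, Rational(-1, 14))) = Mul(61, Rational(8, 7)) = Rational(488, 7)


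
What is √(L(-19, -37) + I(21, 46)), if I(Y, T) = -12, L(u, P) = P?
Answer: 7*I ≈ 7.0*I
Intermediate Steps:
√(L(-19, -37) + I(21, 46)) = √(-37 - 12) = √(-49) = 7*I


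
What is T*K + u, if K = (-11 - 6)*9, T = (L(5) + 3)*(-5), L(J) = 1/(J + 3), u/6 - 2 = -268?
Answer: 6357/8 ≈ 794.63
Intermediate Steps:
u = -1596 (u = 12 + 6*(-268) = 12 - 1608 = -1596)
L(J) = 1/(3 + J)
T = -125/8 (T = (1/(3 + 5) + 3)*(-5) = (1/8 + 3)*(-5) = (25/8)*(-5) = -125/8 ≈ -15.625)
K = -153 (K = -17*9 = -153)
T*K + u = -125/8*(-153) - 1596 = 19125/8 - 1596 = 6357/8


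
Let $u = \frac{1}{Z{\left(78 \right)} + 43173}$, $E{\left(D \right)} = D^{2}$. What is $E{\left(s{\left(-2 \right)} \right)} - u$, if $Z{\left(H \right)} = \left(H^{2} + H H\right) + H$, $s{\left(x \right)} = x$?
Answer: $\frac{221675}{55419} \approx 4.0$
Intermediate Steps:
$Z{\left(H \right)} = H + 2 H^{2}$ ($Z{\left(H \right)} = \left(H^{2} + H^{2}\right) + H = 2 H^{2} + H = H + 2 H^{2}$)
$u = \frac{1}{55419}$ ($u = \frac{1}{78 \left(1 + 2 \cdot 78\right) + 43173} = \frac{1}{78 \left(1 + 156\right) + 43173} = \frac{1}{78 \cdot 157 + 43173} = \frac{1}{12246 + 43173} = \frac{1}{55419} \approx 1.8044 \cdot 10^{-5}$)
$E{\left(s{\left(-2 \right)} \right)} - u = \left(-2\right)^{2} - \frac{1}{55419} = 4 - \frac{1}{55419} = \frac{221675}{55419}$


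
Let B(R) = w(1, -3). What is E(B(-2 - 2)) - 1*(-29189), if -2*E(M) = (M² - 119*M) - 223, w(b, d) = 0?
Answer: 58601/2 ≈ 29301.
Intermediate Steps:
B(R) = 0
E(M) = 223/2 - M²/2 + 119*M/2 (E(M) = -((M² - 119*M) - 223)/2 = -(-223 + M² - 119*M)/2 = 223/2 - M²/2 + 119*M/2)
E(B(-2 - 2)) - 1*(-29189) = (223/2 - ½*0² + (119/2)*0) - 1*(-29189) = (223/2 - ½*0 + 0) + 29189 = (223/2 + 0 + 0) + 29189 = 223/2 + 29189 = 58601/2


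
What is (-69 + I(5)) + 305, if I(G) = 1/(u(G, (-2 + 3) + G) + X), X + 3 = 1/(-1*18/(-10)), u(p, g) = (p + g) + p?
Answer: 28801/122 ≈ 236.07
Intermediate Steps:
u(p, g) = g + 2*p (u(p, g) = (g + p) + p = g + 2*p)
X = -22/9 (X = -3 + 1/(-1*18/(-10)) = -3 + 1/(-18*(-⅒)) = -3 + 1/(9/5) = -3 + 5/9 = -22/9 ≈ -2.4444)
I(G) = 1/(-13/9 + 3*G) (I(G) = 1/((((-2 + 3) + G) + 2*G) - 22/9) = 1/(((1 + G) + 2*G) - 22/9) = 1/((1 + 3*G) - 22/9) = 1/(-13/9 + 3*G))
(-69 + I(5)) + 305 = (-69 + 9/(-13 + 27*5)) + 305 = (-69 + 9/(-13 + 135)) + 305 = (-69 + 9/122) + 305 = -8409/122 + 305 = 28801/122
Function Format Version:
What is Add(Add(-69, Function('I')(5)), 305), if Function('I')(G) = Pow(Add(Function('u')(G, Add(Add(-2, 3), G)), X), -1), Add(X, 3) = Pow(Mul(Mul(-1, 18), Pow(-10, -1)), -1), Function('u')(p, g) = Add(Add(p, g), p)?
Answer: Rational(28801, 122) ≈ 236.07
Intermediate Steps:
Function('u')(p, g) = Add(g, Mul(2, p)) (Function('u')(p, g) = Add(Add(g, p), p) = Add(g, Mul(2, p)))
X = Rational(-22, 9) (X = Add(-3, Pow(Mul(Mul(-1, 18), Pow(-10, -1)), -1)) = Add(-3, Pow(Mul(-18, Rational(-1, 10)), -1)) = Add(-3, Pow(Rational(9, 5), -1)) = Add(-3, Rational(5, 9)) = Rational(-22, 9) ≈ -2.4444)
Function('I')(G) = Pow(Add(Rational(-13, 9), Mul(3, G)), -1) (Function('I')(G) = Pow(Add(Add(Add(Add(-2, 3), G), Mul(2, G)), Rational(-22, 9)), -1) = Pow(Add(Add(Add(1, G), Mul(2, G)), Rational(-22, 9)), -1) = Pow(Add(Add(1, Mul(3, G)), Rational(-22, 9)), -1) = Pow(Add(Rational(-13, 9), Mul(3, G)), -1))
Add(Add(-69, Function('I')(5)), 305) = Add(Add(-69, Mul(9, Pow(Add(-13, Mul(27, 5)), -1))), 305) = Add(Add(-69, Mul(9, Pow(Add(-13, 135), -1))), 305) = Add(Add(-69, Mul(9, Pow(122, -1))), 305) = Add(Add(-69, Mul(9, Rational(1, 122))), 305) = Add(Add(-69, Rational(9, 122)), 305) = Add(Rational(-8409, 122), 305) = Rational(28801, 122)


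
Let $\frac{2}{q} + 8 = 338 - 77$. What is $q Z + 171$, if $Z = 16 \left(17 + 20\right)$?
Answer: $\frac{44447}{253} \approx 175.68$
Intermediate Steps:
$Z = 592$ ($Z = 16 \cdot 37 = 592$)
$q = \frac{2}{253}$ ($q = \frac{2}{-8 + \left(338 - 77\right)} = \frac{2}{-8 + 261} = \frac{2}{253} \approx 0.0079051$)
$q Z + 171 = \frac{2}{253} \cdot 592 + 171 = \frac{1184}{253} + 171 = \frac{44447}{253}$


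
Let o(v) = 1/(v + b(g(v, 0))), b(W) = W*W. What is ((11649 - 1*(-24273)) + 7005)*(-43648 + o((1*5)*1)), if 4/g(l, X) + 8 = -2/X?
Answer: -9368345553/5 ≈ -1.8737e+9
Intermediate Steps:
g(l, X) = 4/(-8 - 2/X)
b(W) = W**2
o(v) = 1/v (o(v) = 1/(v + (-2*0/(1 + 4*0))**2) = 1/(v + (-2*0/(1 + 0))**2) = 1/(v + (-2*0/1)**2) = 1/(v + (-2*0*1)**2) = 1/(v + 0**2) = 1/(v + 0) = 1/v)
((11649 - 1*(-24273)) + 7005)*(-43648 + o((1*5)*1)) = ((11649 - 1*(-24273)) + 7005)*(-43648 + 1/((1*5)*1)) = ((11649 + 24273) + 7005)*(-43648 + 1/(5*1)) = (35922 + 7005)*(-43648 + 1/5) = 42927*(-43648 + 1/5) = 42927*(-218239/5) = -9368345553/5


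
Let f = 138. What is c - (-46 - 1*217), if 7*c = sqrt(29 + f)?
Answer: 263 + sqrt(167)/7 ≈ 264.85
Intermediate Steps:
c = sqrt(167)/7 (c = sqrt(29 + 138)/7 = sqrt(167)/7 ≈ 1.8461)
c - (-46 - 1*217) = sqrt(167)/7 - (-46 - 1*217) = sqrt(167)/7 - (-46 - 217) = sqrt(167)/7 - 1*(-263) = sqrt(167)/7 + 263 = 263 + sqrt(167)/7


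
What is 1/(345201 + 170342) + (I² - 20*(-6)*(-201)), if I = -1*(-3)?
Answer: -12430257272/515543 ≈ -24111.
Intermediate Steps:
I = 3
1/(345201 + 170342) + (I² - 20*(-6)*(-201)) = 1/(345201 + 170342) + (3² - 20*(-6)*(-201)) = 1/515543 + (9 + 120*(-201)) = 1/515543 + (9 - 24120) = 1/515543 - 24111 = -12430257272/515543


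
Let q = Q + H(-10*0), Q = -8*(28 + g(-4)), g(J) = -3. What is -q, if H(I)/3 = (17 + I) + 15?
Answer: 104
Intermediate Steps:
Q = -200 (Q = -8*(28 - 3) = -8*25 = -200)
H(I) = 96 + 3*I (H(I) = 3*((17 + I) + 15) = 3*(32 + I) = 96 + 3*I)
q = -104 (q = -200 + (96 + 3*(-10*0)) = -200 + (96 + 3*0) = -200 + (96 + 0) = -200 + 96 = -104)
-q = -1*(-104) = 104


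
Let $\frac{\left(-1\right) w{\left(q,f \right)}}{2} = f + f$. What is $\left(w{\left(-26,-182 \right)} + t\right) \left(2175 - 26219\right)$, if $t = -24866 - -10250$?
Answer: $333923072$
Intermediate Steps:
$w{\left(q,f \right)} = - 4 f$ ($w{\left(q,f \right)} = - 2 \left(f + f\right) = - 2 \cdot 2 f = - 4 f$)
$t = -14616$ ($t = -24866 + 10250 = -14616$)
$\left(w{\left(-26,-182 \right)} + t\right) \left(2175 - 26219\right) = \left(\left(-4\right) \left(-182\right) - 14616\right) \left(2175 - 26219\right) = \left(728 - 14616\right) \left(-24044\right) = \left(-13888\right) \left(-24044\right) = 333923072$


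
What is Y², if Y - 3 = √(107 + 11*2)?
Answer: (3 + √129)² ≈ 206.15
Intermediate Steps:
Y = 3 + √129 (Y = 3 + √(107 + 11*2) = 3 + √(107 + 22) = 3 + √129 ≈ 14.358)
Y² = (3 + √129)²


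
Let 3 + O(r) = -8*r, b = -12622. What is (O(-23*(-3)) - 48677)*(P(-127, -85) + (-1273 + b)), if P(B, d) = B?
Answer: 690331104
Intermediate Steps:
O(r) = -3 - 8*r
(O(-23*(-3)) - 48677)*(P(-127, -85) + (-1273 + b)) = ((-3 - (-184)*(-3)) - 48677)*(-127 + (-1273 - 12622)) = ((-3 - 8*69) - 48677)*(-127 - 13895) = ((-3 - 552) - 48677)*(-14022) = (-555 - 48677)*(-14022) = -49232*(-14022) = 690331104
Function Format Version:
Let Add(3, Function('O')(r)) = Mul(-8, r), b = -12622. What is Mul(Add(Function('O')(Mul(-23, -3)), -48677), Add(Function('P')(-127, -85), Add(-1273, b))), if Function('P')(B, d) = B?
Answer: 690331104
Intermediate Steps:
Function('O')(r) = Add(-3, Mul(-8, r))
Mul(Add(Function('O')(Mul(-23, -3)), -48677), Add(Function('P')(-127, -85), Add(-1273, b))) = Mul(Add(Add(-3, Mul(-8, Mul(-23, -3))), -48677), Add(-127, Add(-1273, -12622))) = Mul(Add(Add(-3, Mul(-8, 69)), -48677), Add(-127, -13895)) = Mul(Add(Add(-3, -552), -48677), -14022) = Mul(Add(-555, -48677), -14022) = Mul(-49232, -14022) = 690331104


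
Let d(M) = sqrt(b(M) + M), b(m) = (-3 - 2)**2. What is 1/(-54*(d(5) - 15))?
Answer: 1/702 + sqrt(30)/10530 ≈ 0.0019447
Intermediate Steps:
b(m) = 25 (b(m) = (-5)**2 = 25)
d(M) = sqrt(25 + M)
1/(-54*(d(5) - 15)) = 1/(-54*(sqrt(25 + 5) - 15)) = 1/(-54*(sqrt(30) - 15)) = 1/(-54*(-15 + sqrt(30))) = 1/(810 - 54*sqrt(30))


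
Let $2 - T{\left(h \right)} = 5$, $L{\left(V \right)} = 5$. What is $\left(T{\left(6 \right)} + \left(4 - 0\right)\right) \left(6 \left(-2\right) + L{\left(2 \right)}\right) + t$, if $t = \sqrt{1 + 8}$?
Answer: $-4$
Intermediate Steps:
$T{\left(h \right)} = -3$ ($T{\left(h \right)} = 2 - 5 = -3$)
$t = 3$ ($t = \sqrt{9} = 3$)
$\left(T{\left(6 \right)} + \left(4 - 0\right)\right) \left(6 \left(-2\right) + L{\left(2 \right)}\right) + t = \left(-3 + \left(4 - 0\right)\right) \left(6 \left(-2\right) + 5\right) + 3 = \left(-3 + \left(4 + 0\right)\right) \left(-12 + 5\right) + 3 = \left(-3 + 4\right) \left(-7\right) + 3 = 1 \left(-7\right) + 3 = -7 + 3 = -4$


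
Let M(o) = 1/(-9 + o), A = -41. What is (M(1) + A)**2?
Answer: 108241/64 ≈ 1691.3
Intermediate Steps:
(M(1) + A)**2 = (1/(-9 + 1) - 41)**2 = (1/(-8) - 41)**2 = (-1/8 - 41)**2 = (-329/8)**2 = 108241/64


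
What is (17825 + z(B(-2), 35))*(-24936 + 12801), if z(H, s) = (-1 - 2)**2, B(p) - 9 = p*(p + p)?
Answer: -216415590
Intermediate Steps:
B(p) = 9 + 2*p**2 (B(p) = 9 + p*(p + p) = 9 + p*(2*p) = 9 + 2*p**2)
z(H, s) = 9 (z(H, s) = (-3)**2 = 9)
(17825 + z(B(-2), 35))*(-24936 + 12801) = (17825 + 9)*(-24936 + 12801) = 17834*(-12135) = -216415590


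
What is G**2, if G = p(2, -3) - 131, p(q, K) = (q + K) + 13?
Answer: 14161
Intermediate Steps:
p(q, K) = 13 + K + q (p(q, K) = (K + q) + 13 = 13 + K + q)
G = -119 (G = (13 - 3 + 2) - 131 = 12 - 131 = -119)
G**2 = (-119)**2 = 14161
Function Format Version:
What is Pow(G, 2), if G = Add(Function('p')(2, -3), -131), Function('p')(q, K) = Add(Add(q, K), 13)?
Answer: 14161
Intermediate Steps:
Function('p')(q, K) = Add(13, K, q) (Function('p')(q, K) = Add(Add(K, q), 13) = Add(13, K, q))
G = -119 (G = Add(Add(13, -3, 2), -131) = Add(12, -131) = -119)
Pow(G, 2) = Pow(-119, 2) = 14161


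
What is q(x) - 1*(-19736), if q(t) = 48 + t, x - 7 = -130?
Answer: 19661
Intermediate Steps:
x = -123 (x = 7 - 130 = -123)
q(x) - 1*(-19736) = (48 - 123) - 1*(-19736) = -75 + 19736 = 19661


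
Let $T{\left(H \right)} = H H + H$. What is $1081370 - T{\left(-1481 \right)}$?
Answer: $-1110510$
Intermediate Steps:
$T{\left(H \right)} = H + H^{2}$ ($T{\left(H \right)} = H^{2} + H = H + H^{2}$)
$1081370 - T{\left(-1481 \right)} = 1081370 - - 1481 \left(1 - 1481\right) = 1081370 - \left(-1481\right) \left(-1480\right) = 1081370 - 2191880 = -1110510$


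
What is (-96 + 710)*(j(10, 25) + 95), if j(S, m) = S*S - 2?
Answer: 118502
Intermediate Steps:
j(S, m) = -2 + S² (j(S, m) = S² - 2 = -2 + S²)
(-96 + 710)*(j(10, 25) + 95) = (-96 + 710)*((-2 + 10²) + 95) = 614*((-2 + 100) + 95) = 614*(98 + 95) = 614*193 = 118502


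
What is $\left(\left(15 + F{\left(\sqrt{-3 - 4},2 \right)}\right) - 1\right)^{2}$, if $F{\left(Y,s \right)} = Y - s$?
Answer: $\left(12 + i \sqrt{7}\right)^{2} \approx 137.0 + 63.498 i$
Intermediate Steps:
$\left(\left(15 + F{\left(\sqrt{-3 - 4},2 \right)}\right) - 1\right)^{2} = \left(\left(15 + \left(\sqrt{-3 - 4} - 2\right)\right) - 1\right)^{2} = \left(\left(15 - \left(2 - \sqrt{-7}\right)\right) - 1\right)^{2} = \left(\left(15 - \left(2 - i \sqrt{7}\right)\right) - 1\right)^{2} = \left(\left(13 + i \sqrt{7}\right) - 1\right)^{2} = \left(12 + i \sqrt{7}\right)^{2}$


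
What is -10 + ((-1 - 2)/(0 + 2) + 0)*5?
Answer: -35/2 ≈ -17.500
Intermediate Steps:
-10 + ((-1 - 2)/(0 + 2) + 0)*5 = -10 + (-3/2 + 0)*5 = -10 - 3/2*5 = -10 - 15/2 = -35/2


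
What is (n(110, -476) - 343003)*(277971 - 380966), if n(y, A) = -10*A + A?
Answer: 34886363405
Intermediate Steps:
n(y, A) = -9*A
(n(110, -476) - 343003)*(277971 - 380966) = (-9*(-476) - 343003)*(277971 - 380966) = (4284 - 343003)*(-102995) = -338719*(-102995) = 34886363405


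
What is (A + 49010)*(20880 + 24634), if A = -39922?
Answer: 413631232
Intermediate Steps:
(A + 49010)*(20880 + 24634) = (-39922 + 49010)*(20880 + 24634) = 9088*45514 = 413631232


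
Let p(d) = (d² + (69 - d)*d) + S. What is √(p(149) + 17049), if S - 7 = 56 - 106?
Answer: √27287 ≈ 165.19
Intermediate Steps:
S = -43 (S = 7 + (56 - 106) = 7 - 50 = -43)
p(d) = -43 + d² + d*(69 - d) (p(d) = (d² + (69 - d)*d) - 43 = (d² + d*(69 - d)) - 43 = -43 + d² + d*(69 - d))
√(p(149) + 17049) = √((-43 + 69*149) + 17049) = √((-43 + 10281) + 17049) = √(10238 + 17049) = √27287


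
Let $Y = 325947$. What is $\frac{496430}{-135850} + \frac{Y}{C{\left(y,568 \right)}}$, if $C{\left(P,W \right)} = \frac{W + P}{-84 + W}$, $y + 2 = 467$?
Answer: $\frac{194826897851}{1275755} \approx 1.5272 \cdot 10^{5}$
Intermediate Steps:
$y = 465$ ($y = -2 + 467 = 465$)
$C{\left(P,W \right)} = \frac{P + W}{-84 + W}$
$\frac{496430}{-135850} + \frac{Y}{C{\left(y,568 \right)}} = \frac{496430}{-135850} + \frac{325947}{\frac{1}{-84 + 568} \left(465 + 568\right)} = 496430 \left(- \frac{1}{135850}\right) + \frac{325947}{\frac{1}{484} \cdot 1033} = - \frac{4513}{1235} + \frac{325947}{\frac{1}{484} \cdot 1033} = - \frac{4513}{1235} + \frac{325947}{\frac{1033}{484}} = - \frac{4513}{1235} + 325947 \cdot \frac{484}{1033} = - \frac{4513}{1235} + \frac{157758348}{1033} = \frac{194826897851}{1275755}$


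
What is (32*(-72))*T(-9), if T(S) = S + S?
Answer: 41472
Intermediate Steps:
T(S) = 2*S
(32*(-72))*T(-9) = (32*(-72))*(2*(-9)) = -2304*(-18) = 41472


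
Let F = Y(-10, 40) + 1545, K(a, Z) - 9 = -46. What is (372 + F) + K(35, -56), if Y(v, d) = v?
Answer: 1870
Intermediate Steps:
K(a, Z) = -37 (K(a, Z) = 9 - 46 = -37)
F = 1535 (F = -10 + 1545 = 1535)
(372 + F) + K(35, -56) = (372 + 1535) - 37 = 1907 - 37 = 1870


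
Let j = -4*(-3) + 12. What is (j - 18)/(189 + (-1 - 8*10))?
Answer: 1/18 ≈ 0.055556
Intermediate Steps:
j = 24 (j = 12 + 12 = 24)
(j - 18)/(189 + (-1 - 8*10)) = (24 - 18)/(189 + (-1 - 8*10)) = 6/(189 + (-1 - 80)) = 6/(189 - 81) = 6/108 = 6*(1/108) = 1/18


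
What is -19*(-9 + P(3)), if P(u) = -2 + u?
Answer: 152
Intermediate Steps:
-19*(-9 + P(3)) = -19*(-9 + (-2 + 3)) = -19*(-9 + 1) = -19*(-8) = 152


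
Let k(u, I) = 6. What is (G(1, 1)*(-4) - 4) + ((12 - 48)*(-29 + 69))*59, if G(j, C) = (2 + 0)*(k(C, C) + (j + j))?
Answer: -85028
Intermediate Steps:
G(j, C) = 12 + 4*j (G(j, C) = (2 + 0)*(6 + (j + j)) = 2*(6 + 2*j) = 12 + 4*j)
(G(1, 1)*(-4) - 4) + ((12 - 48)*(-29 + 69))*59 = ((12 + 4*1)*(-4) - 4) + ((12 - 48)*(-29 + 69))*59 = ((12 + 4)*(-4) - 4) - 36*40*59 = (16*(-4) - 4) - 1440*59 = (-64 - 4) - 84960 = -68 - 84960 = -85028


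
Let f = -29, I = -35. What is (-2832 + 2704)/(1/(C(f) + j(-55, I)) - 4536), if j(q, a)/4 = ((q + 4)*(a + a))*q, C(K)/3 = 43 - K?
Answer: 100503552/3561594625 ≈ 0.028219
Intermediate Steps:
C(K) = 129 - 3*K (C(K) = 3*(43 - K) = 129 - 3*K)
j(q, a) = 8*a*q*(4 + q) (j(q, a) = 4*(((q + 4)*(a + a))*q) = 4*(((4 + q)*(2*a))*q) = 4*((2*a*(4 + q))*q) = 4*(2*a*q*(4 + q)) = 8*a*q*(4 + q))
(-2832 + 2704)/(1/(C(f) + j(-55, I)) - 4536) = (-2832 + 2704)/(1/((129 - 3*(-29)) + 8*(-35)*(-55)*(4 - 55)) - 4536) = -128/(1/((129 + 87) + 8*(-35)*(-55)*(-51)) - 4536) = -128/(1/(216 - 785400) - 4536) = -128/(1/(-785184) - 4536) = -128/(-1/785184 - 4536) = -128/(-3561594625/785184) = -128*(-785184/3561594625) = 100503552/3561594625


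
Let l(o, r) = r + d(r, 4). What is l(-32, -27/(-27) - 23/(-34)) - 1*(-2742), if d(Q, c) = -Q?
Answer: 2742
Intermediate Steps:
l(o, r) = 0 (l(o, r) = r - r = 0)
l(-32, -27/(-27) - 23/(-34)) - 1*(-2742) = 0 - 1*(-2742) = 0 + 2742 = 2742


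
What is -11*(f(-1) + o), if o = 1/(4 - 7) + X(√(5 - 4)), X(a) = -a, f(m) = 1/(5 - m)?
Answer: 77/6 ≈ 12.833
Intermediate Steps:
o = -4/3 (o = 1/(4 - 7) - √(5 - 4) = 1/(-3) - √1 = -⅓ - 1*1 = -⅓ - 1 = -4/3 ≈ -1.3333)
-11*(f(-1) + o) = -11*(-1/(-5 - 1) - 4/3) = -11*(-1/(-6) - 4/3) = -11*(-1*(-⅙) - 4/3) = -11*(⅙ - 4/3) = -11*(-7/6) = 77/6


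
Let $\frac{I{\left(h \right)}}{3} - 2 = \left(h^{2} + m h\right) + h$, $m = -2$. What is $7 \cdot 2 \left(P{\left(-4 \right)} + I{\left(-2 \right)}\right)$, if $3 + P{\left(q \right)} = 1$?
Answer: $308$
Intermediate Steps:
$P{\left(q \right)} = -2$ ($P{\left(q \right)} = -3 + 1 = -2$)
$I{\left(h \right)} = 6 - 3 h + 3 h^{2}$ ($I{\left(h \right)} = 6 + 3 \left(\left(h^{2} - 2 h\right) + h\right) = 6 + 3 \left(h^{2} - h\right) = 6 + \left(- 3 h + 3 h^{2}\right) = 6 - 3 h + 3 h^{2}$)
$7 \cdot 2 \left(P{\left(-4 \right)} + I{\left(-2 \right)}\right) = 7 \cdot 2 \left(-2 + \left(6 - -6 + 3 \left(-2\right)^{2}\right)\right) = 14 \left(-2 + \left(6 + 6 + 3 \cdot 4\right)\right) = 14 \left(-2 + \left(6 + 6 + 12\right)\right) = 14 \left(-2 + 24\right) = 14 \cdot 22 = 308$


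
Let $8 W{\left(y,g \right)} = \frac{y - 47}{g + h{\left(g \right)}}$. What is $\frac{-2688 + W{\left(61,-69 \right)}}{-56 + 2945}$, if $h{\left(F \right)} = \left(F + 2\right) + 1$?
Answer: $- \frac{1451527}{1560060} \approx -0.93043$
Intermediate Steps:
$h{\left(F \right)} = 3 + F$ ($h{\left(F \right)} = \left(2 + F\right) + 1 = 3 + F$)
$W{\left(y,g \right)} = \frac{-47 + y}{8 \left(3 + 2 g\right)}$ ($W{\left(y,g \right)} = \frac{\left(y - 47\right) \frac{1}{g + \left(3 + g\right)}}{8} = \frac{\left(-47 + y\right) \frac{1}{3 + 2 g}}{8} = \frac{\frac{1}{3 + 2 g} \left(-47 + y\right)}{8} = \frac{-47 + y}{8 \left(3 + 2 g\right)}$)
$\frac{-2688 + W{\left(61,-69 \right)}}{-56 + 2945} = \frac{-2688 + \frac{-47 + 61}{8 \left(3 + 2 \left(-69\right)\right)}}{-56 + 2945} = \frac{-2688 + \frac{1}{8} \frac{1}{3 - 138} \cdot 14}{2889} = \left(-2688 + \frac{1}{8} \frac{1}{-135} \cdot 14\right) \frac{1}{2889} = \left(-2688 + \frac{1}{8} \left(- \frac{1}{135}\right) 14\right) \frac{1}{2889} = \left(-2688 - \frac{7}{540}\right) \frac{1}{2889} = \left(- \frac{1451527}{540}\right) \frac{1}{2889} = - \frac{1451527}{1560060}$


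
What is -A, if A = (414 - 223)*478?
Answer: -91298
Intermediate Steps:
A = 91298 (A = 191*478 = 91298)
-A = -1*91298 = -91298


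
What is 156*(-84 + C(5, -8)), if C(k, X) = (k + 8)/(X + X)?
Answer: -52923/4 ≈ -13231.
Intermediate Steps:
C(k, X) = (8 + k)/(2*X) (C(k, X) = (8 + k)/((2*X)) = (8 + k)*(1/(2*X)) = (8 + k)/(2*X))
156*(-84 + C(5, -8)) = 156*(-84 + (½)*(8 + 5)/(-8)) = 156*(-84 + (½)*(-⅛)*13) = 156*(-84 - 13/16) = 156*(-1357/16) = -52923/4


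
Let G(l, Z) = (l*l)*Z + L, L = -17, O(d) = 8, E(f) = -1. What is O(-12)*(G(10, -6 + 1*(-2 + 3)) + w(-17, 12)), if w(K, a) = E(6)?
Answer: -4144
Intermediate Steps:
w(K, a) = -1
G(l, Z) = -17 + Z*l² (G(l, Z) = (l*l)*Z - 17 = l²*Z - 17 = Z*l² - 17 = -17 + Z*l²)
O(-12)*(G(10, -6 + 1*(-2 + 3)) + w(-17, 12)) = 8*((-17 + (-6 + 1*(-2 + 3))*10²) - 1) = 8*((-17 + (-6 + 1*1)*100) - 1) = 8*((-17 + (-6 + 1)*100) - 1) = 8*((-17 - 5*100) - 1) = 8*((-17 - 500) - 1) = 8*(-517 - 1) = 8*(-518) = -4144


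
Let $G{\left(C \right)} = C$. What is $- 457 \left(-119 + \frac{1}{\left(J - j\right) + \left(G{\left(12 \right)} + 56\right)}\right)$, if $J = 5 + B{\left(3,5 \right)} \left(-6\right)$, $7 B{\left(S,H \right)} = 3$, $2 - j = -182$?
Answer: $\frac{43237684}{795} \approx 54387.0$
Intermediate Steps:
$j = 184$ ($j = 2 - -182 = 2 + 182 = 184$)
$B{\left(S,H \right)} = \frac{3}{7}$ ($B{\left(S,H \right)} = \frac{1}{7} \cdot 3 = \frac{3}{7}$)
$J = \frac{17}{7}$ ($J = 5 + \frac{3}{7} \left(-6\right) = 5 - \frac{18}{7} = \frac{17}{7} \approx 2.4286$)
$- 457 \left(-119 + \frac{1}{\left(J - j\right) + \left(G{\left(12 \right)} + 56\right)}\right) = - 457 \left(-119 + \frac{1}{\left(\frac{17}{7} - 184\right) + \left(12 + 56\right)}\right) = - 457 \left(-119 + \frac{1}{\left(\frac{17}{7} - 184\right) + 68}\right) = - 457 \left(-119 + \frac{1}{- \frac{1271}{7} + 68}\right) = - 457 \left(-119 + \frac{1}{- \frac{795}{7}}\right) = - 457 \left(-119 - \frac{7}{795}\right) = \left(-457\right) \left(- \frac{94612}{795}\right) = \frac{43237684}{795}$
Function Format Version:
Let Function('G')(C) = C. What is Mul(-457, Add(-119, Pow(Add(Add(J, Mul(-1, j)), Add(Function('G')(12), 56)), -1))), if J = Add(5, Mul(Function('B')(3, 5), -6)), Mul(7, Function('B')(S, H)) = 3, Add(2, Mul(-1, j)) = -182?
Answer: Rational(43237684, 795) ≈ 54387.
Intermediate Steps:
j = 184 (j = Add(2, Mul(-1, -182)) = Add(2, 182) = 184)
Function('B')(S, H) = Rational(3, 7) (Function('B')(S, H) = Mul(Rational(1, 7), 3) = Rational(3, 7))
J = Rational(17, 7) (J = Add(5, Mul(Rational(3, 7), -6)) = Add(5, Rational(-18, 7)) = Rational(17, 7) ≈ 2.4286)
Mul(-457, Add(-119, Pow(Add(Add(J, Mul(-1, j)), Add(Function('G')(12), 56)), -1))) = Mul(-457, Add(-119, Pow(Add(Add(Rational(17, 7), Mul(-1, 184)), Add(12, 56)), -1))) = Mul(-457, Add(-119, Pow(Add(Add(Rational(17, 7), -184), 68), -1))) = Mul(-457, Add(-119, Pow(Add(Rational(-1271, 7), 68), -1))) = Mul(-457, Add(-119, Pow(Rational(-795, 7), -1))) = Mul(-457, Add(-119, Rational(-7, 795))) = Mul(-457, Rational(-94612, 795)) = Rational(43237684, 795)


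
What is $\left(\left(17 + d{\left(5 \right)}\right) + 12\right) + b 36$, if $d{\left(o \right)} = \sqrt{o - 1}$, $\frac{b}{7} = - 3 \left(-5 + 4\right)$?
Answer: $787$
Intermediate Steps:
$b = 21$ ($b = 7 \left(- 3 \left(-5 + 4\right)\right) = 7 \left(\left(-3\right) \left(-1\right)\right) = 7 \cdot 3 = 21$)
$d{\left(o \right)} = \sqrt{-1 + o}$
$\left(\left(17 + d{\left(5 \right)}\right) + 12\right) + b 36 = \left(\left(17 + \sqrt{-1 + 5}\right) + 12\right) + 21 \cdot 36 = \left(\left(17 + \sqrt{4}\right) + 12\right) + 756 = \left(\left(17 + 2\right) + 12\right) + 756 = \left(19 + 12\right) + 756 = 31 + 756 = 787$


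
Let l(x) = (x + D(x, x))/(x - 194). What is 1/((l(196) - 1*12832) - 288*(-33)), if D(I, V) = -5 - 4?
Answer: -2/6469 ≈ -0.00030917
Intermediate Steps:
D(I, V) = -9
l(x) = (-9 + x)/(-194 + x) (l(x) = (x - 9)/(x - 194) = (-9 + x)/(-194 + x))
1/((l(196) - 1*12832) - 288*(-33)) = 1/(((-9 + 196)/(-194 + 196) - 1*12832) - 288*(-33)) = 1/((187/2 - 12832) - 32*9*(-33)) = 1/(((½)*187 - 12832) - 288*(-33)) = 1/((187/2 - 12832) + 9504) = 1/(-25477/2 + 9504) = 1/(-6469/2) = -2/6469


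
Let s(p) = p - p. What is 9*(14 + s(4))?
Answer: 126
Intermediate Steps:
s(p) = 0
9*(14 + s(4)) = 9*(14 + 0) = 9*14 = 126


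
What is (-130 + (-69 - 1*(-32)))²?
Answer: 27889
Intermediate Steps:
(-130 + (-69 - 1*(-32)))² = (-130 + (-69 + 32))² = (-130 - 37)² = (-167)² = 27889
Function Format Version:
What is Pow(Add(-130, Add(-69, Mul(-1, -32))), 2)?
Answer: 27889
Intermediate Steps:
Pow(Add(-130, Add(-69, Mul(-1, -32))), 2) = Pow(Add(-130, Add(-69, 32)), 2) = Pow(Add(-130, -37), 2) = Pow(-167, 2) = 27889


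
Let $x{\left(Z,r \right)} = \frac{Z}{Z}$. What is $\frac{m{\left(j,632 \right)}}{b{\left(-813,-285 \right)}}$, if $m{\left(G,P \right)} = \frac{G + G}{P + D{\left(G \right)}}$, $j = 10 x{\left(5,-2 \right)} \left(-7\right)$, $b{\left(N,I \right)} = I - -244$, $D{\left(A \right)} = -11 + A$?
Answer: $\frac{140}{22591} \approx 0.0061972$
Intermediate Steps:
$b{\left(N,I \right)} = 244 + I$ ($b{\left(N,I \right)} = I + 244 = 244 + I$)
$x{\left(Z,r \right)} = 1$
$j = -70$ ($j = 10 \cdot 1 \left(-7\right) = 10 \left(-7\right) = -70$)
$m{\left(G,P \right)} = \frac{2 G}{-11 + G + P}$ ($m{\left(G,P \right)} = \frac{G + G}{P + \left(-11 + G\right)} = \frac{2 G}{-11 + G + P}$)
$\frac{m{\left(j,632 \right)}}{b{\left(-813,-285 \right)}} = \frac{2 \left(-70\right) \frac{1}{-11 - 70 + 632}}{244 - 285} = \frac{2 \left(-70\right) \frac{1}{551}}{-41} = 2 \left(-70\right) \frac{1}{551} \left(- \frac{1}{41}\right) = \left(- \frac{140}{551}\right) \left(- \frac{1}{41}\right) = \frac{140}{22591}$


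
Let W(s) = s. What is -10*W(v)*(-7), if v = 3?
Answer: 210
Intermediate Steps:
-10*W(v)*(-7) = -10*3*(-7) = -30*(-7) = 210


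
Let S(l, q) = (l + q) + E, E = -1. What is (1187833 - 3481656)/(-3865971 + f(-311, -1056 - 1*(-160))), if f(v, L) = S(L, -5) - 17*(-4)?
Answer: 2293823/3866805 ≈ 0.59321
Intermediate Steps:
S(l, q) = -1 + l + q (S(l, q) = (l + q) - 1 = -1 + l + q)
f(v, L) = 62 + L (f(v, L) = (-1 + L - 5) - 17*(-4) = (-6 + L) + 68 = 62 + L)
(1187833 - 3481656)/(-3865971 + f(-311, -1056 - 1*(-160))) = (1187833 - 3481656)/(-3865971 + (62 + (-1056 - 1*(-160)))) = -2293823/(-3865971 + (62 + (-1056 + 160))) = -2293823/(-3865971 + (62 - 896)) = -2293823/(-3865971 - 834) = -2293823/(-3866805) = -2293823*(-1/3866805) = 2293823/3866805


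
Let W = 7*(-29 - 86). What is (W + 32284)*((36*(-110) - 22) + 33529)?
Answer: 930110013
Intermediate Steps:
W = -805 (W = 7*(-115) = -805)
(W + 32284)*((36*(-110) - 22) + 33529) = (-805 + 32284)*((36*(-110) - 22) + 33529) = 31479*((-3960 - 22) + 33529) = 31479*(-3982 + 33529) = 31479*29547 = 930110013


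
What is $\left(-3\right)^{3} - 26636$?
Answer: $-26663$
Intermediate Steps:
$\left(-3\right)^{3} - 26636 = -27 - 26636 = -26663$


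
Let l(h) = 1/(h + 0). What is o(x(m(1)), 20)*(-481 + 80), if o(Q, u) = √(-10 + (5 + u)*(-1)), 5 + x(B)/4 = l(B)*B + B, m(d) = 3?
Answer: -401*I*√35 ≈ -2372.3*I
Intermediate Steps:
l(h) = 1/h
x(B) = -16 + 4*B (x(B) = -20 + 4*(B/B + B) = -20 + 4*(1 + B) = -20 + (4 + 4*B) = -16 + 4*B)
o(Q, u) = √(-15 - u) (o(Q, u) = √(-10 + (-5 - u)) = √(-15 - u))
o(x(m(1)), 20)*(-481 + 80) = √(-15 - 1*20)*(-481 + 80) = √(-15 - 20)*(-401) = √(-35)*(-401) = (I*√35)*(-401) = -401*I*√35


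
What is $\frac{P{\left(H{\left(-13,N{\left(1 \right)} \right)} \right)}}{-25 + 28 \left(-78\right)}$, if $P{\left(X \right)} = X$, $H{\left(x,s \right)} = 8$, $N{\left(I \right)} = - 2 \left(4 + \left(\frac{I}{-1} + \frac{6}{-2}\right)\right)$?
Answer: $- \frac{8}{2209} \approx -0.0036215$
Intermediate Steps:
$N{\left(I \right)} = -2 + 2 I$ ($N{\left(I \right)} = - 2 \left(4 + \left(I \left(-1\right) + 6 \left(- \frac{1}{2}\right)\right)\right) = - 2 \left(4 - \left(3 + I\right)\right) = - 2 \left(1 - I\right) = -2 + 2 I$)
$\frac{P{\left(H{\left(-13,N{\left(1 \right)} \right)} \right)}}{-25 + 28 \left(-78\right)} = \frac{8}{-25 + 28 \left(-78\right)} = \frac{8}{-25 - 2184} = \frac{8}{-2209} = 8 \left(- \frac{1}{2209}\right) = - \frac{8}{2209}$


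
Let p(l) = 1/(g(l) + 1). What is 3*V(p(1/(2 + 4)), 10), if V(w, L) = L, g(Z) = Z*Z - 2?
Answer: 30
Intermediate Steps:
g(Z) = -2 + Z² (g(Z) = Z² - 2 = -2 + Z²)
p(l) = 1/(-1 + l²) (p(l) = 1/((-2 + l²) + 1) = 1/(-1 + l²))
3*V(p(1/(2 + 4)), 10) = 3*10 = 30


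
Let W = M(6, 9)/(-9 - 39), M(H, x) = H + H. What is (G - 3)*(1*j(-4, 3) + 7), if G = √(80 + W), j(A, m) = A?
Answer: -9 + 3*√319/2 ≈ 17.791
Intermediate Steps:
M(H, x) = 2*H
W = -¼ (W = (2*6)/(-9 - 39) = 12/(-48) = 12*(-1/48) = -¼ ≈ -0.25000)
G = √319/2 (G = √(80 - ¼) = √(319/4) = √319/2 ≈ 8.9303)
(G - 3)*(1*j(-4, 3) + 7) = (√319/2 - 3)*(1*(-4) + 7) = (-3 + √319/2)*(-4 + 7) = (-3 + √319/2)*3 = -9 + 3*√319/2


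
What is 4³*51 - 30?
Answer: 3234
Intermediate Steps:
4³*51 - 30 = 64*51 - 30 = 3264 - 30 = 3234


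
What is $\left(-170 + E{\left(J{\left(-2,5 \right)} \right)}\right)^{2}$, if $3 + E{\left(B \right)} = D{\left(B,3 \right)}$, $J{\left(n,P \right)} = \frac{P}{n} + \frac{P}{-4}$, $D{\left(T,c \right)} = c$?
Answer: $28900$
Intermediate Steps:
$J{\left(n,P \right)} = - \frac{P}{4} + \frac{P}{n}$ ($J{\left(n,P \right)} = \frac{P}{n} + P \left(- \frac{1}{4}\right) = \frac{P}{n} - \frac{P}{4} = - \frac{P}{4} + \frac{P}{n}$)
$E{\left(B \right)} = 0$ ($E{\left(B \right)} = -3 + 3 = 0$)
$\left(-170 + E{\left(J{\left(-2,5 \right)} \right)}\right)^{2} = \left(-170 + 0\right)^{2} = \left(-170\right)^{2} = 28900$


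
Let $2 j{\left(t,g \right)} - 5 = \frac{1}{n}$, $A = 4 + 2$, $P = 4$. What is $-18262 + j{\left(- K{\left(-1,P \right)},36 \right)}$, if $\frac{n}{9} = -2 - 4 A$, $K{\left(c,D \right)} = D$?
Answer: $- \frac{8545447}{468} \approx -18260.0$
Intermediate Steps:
$A = 6$
$n = -234$ ($n = 9 \left(-2 - 24\right) = 9 \left(-26\right) = -234$)
$j{\left(t,g \right)} = \frac{1169}{468}$ ($j{\left(t,g \right)} = \frac{5}{2} + \frac{1}{2 \left(-234\right)} = \frac{5}{2} + \frac{1}{2} \left(- \frac{1}{234}\right) = \frac{5}{2} - \frac{1}{468} = \frac{1169}{468}$)
$-18262 + j{\left(- K{\left(-1,P \right)},36 \right)} = -18262 + \frac{1169}{468} = - \frac{8545447}{468}$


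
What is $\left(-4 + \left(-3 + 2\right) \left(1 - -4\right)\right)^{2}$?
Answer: $81$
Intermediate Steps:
$\left(-4 + \left(-3 + 2\right) \left(1 - -4\right)\right)^{2} = \left(-4 - \left(1 + 4\right)\right)^{2} = \left(-4 - 5\right)^{2} = \left(-9\right)^{2} = 81$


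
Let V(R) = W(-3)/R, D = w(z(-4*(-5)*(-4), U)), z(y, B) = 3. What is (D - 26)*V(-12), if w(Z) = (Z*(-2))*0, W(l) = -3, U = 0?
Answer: -13/2 ≈ -6.5000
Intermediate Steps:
w(Z) = 0 (w(Z) = -2*Z*0 = 0)
D = 0
V(R) = -3/R
(D - 26)*V(-12) = (0 - 26)*(-3/(-12)) = -(-78)*(-1)/12 = -26*1/4 = -13/2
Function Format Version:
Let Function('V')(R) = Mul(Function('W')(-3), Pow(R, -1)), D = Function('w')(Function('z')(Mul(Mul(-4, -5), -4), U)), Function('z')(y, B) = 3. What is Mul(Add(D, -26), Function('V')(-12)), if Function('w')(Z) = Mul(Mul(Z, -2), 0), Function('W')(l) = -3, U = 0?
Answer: Rational(-13, 2) ≈ -6.5000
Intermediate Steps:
Function('w')(Z) = 0 (Function('w')(Z) = Mul(Mul(-2, Z), 0) = 0)
D = 0
Function('V')(R) = Mul(-3, Pow(R, -1))
Mul(Add(D, -26), Function('V')(-12)) = Mul(Add(0, -26), Mul(-3, Pow(-12, -1))) = Mul(-26, Mul(-3, Rational(-1, 12))) = Mul(-26, Rational(1, 4)) = Rational(-13, 2)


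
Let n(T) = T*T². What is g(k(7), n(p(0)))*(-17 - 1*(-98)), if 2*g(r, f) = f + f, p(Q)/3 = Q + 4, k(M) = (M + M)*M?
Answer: 139968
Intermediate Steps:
k(M) = 2*M² (k(M) = (2*M)*M = 2*M²)
p(Q) = 12 + 3*Q (p(Q) = 3*(Q + 4) = 3*(4 + Q) = 12 + 3*Q)
n(T) = T³
g(r, f) = f (g(r, f) = (f + f)/2 = (2*f)/2 = f)
g(k(7), n(p(0)))*(-17 - 1*(-98)) = (12 + 3*0)³*(-17 - 1*(-98)) = (12 + 0)³*(-17 + 98) = 12³*81 = 1728*81 = 139968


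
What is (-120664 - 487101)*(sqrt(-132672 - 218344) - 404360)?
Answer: 245755855400 - 1215530*I*sqrt(87754) ≈ 2.4576e+11 - 3.6008e+8*I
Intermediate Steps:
(-120664 - 487101)*(sqrt(-132672 - 218344) - 404360) = -607765*(sqrt(-351016) - 404360) = -607765*(2*I*sqrt(87754) - 404360) = -607765*(-404360 + 2*I*sqrt(87754)) = 245755855400 - 1215530*I*sqrt(87754)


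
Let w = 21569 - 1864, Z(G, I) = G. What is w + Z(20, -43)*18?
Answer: 20065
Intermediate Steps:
w = 19705
w + Z(20, -43)*18 = 19705 + 20*18 = 19705 + 360 = 20065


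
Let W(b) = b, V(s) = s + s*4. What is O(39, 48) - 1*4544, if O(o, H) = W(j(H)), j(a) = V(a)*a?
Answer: 6976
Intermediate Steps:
V(s) = 5*s (V(s) = s + 4*s = 5*s)
j(a) = 5*a² (j(a) = (5*a)*a = 5*a²)
O(o, H) = 5*H²
O(39, 48) - 1*4544 = 5*48² - 1*4544 = 5*2304 - 4544 = 11520 - 4544 = 6976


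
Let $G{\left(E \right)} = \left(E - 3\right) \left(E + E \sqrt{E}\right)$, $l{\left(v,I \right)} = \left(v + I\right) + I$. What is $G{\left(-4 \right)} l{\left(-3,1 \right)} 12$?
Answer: $-336 - 672 i \approx -336.0 - 672.0 i$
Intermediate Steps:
$l{\left(v,I \right)} = v + 2 I$ ($l{\left(v,I \right)} = \left(I + v\right) + I = v + 2 I$)
$G{\left(E \right)} = \left(-3 + E\right) \left(E + E^{\frac{3}{2}}\right)$
$G{\left(-4 \right)} l{\left(-3,1 \right)} 12 = \left(\left(-4\right)^{2} + \left(-4\right)^{\frac{5}{2}} - -12 - 3 \left(-4\right)^{\frac{3}{2}}\right) \left(-3 + 2 \cdot 1\right) 12 = \left(16 + 32 i + 12 - 3 \left(- 8 i\right)\right) \left(-3 + 2\right) 12 = \left(16 + 32 i + 12 + 24 i\right) \left(-1\right) 12 = \left(28 + 56 i\right) \left(-1\right) 12 = \left(-28 - 56 i\right) 12 = -336 - 672 i$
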